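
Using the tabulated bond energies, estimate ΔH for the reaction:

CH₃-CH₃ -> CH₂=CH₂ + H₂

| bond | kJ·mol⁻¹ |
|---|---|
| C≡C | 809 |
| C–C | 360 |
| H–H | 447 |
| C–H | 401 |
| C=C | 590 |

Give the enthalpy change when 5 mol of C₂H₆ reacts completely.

Bonds broken (reactants):
  C–C: 1 × 360 = 360
  C–H: 6 × 401 = 2406
  Σ(broken) = 2766 kJ
Bonds formed (products):
  C–H: 4 × 401 = 1604
  C=C: 1 × 590 = 590
  H–H: 1 × 447 = 447
  Σ(formed) = 2641 kJ
ΔH = Σ(broken) − Σ(formed) = 2766 − 2641 = +125 kJ
For 5× the reaction as written: 5 × (+125) = +625 kJ

ΔH = +625 kJ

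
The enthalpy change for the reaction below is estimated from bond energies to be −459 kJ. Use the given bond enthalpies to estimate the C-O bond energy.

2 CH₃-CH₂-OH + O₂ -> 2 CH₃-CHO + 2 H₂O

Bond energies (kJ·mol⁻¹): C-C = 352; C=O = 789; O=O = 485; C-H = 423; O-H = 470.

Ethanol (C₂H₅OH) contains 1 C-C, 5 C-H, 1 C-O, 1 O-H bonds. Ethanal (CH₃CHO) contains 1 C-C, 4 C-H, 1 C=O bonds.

Let D be the C-O bond energy.
Σ(broken) = 2×352 + 10×423 + 2×D + 2×470 + 1×485 = 6359 + 2D
Σ(formed) = 2×352 + 8×423 + 2×789 + 4×470 = 7546
ΔH = Σ(broken) − Σ(formed) = (6359 + 2D) − (7546) = −1187 + 2D
Setting this equal to −459 kJ gives 2D = 728, so D = 364 kJ/mol.

D(C-O) ≈ 364 kJ/mol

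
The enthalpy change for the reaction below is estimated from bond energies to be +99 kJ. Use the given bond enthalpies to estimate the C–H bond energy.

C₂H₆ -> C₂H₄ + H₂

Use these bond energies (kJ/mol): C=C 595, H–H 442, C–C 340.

Let D be the C–H bond energy.
Σ(broken) = 1×340 + 6×D = 340 + 6D
Σ(formed) = 4×D + 1×595 + 1×442 = 1037 + 4D
ΔH = Σ(broken) − Σ(formed) = (340 + 6D) − (1037 + 4D) = −697 + 2D
Setting this equal to +99 kJ gives 2D = 796, so D = 398 kJ/mol.

D(C–H) ≈ 398 kJ/mol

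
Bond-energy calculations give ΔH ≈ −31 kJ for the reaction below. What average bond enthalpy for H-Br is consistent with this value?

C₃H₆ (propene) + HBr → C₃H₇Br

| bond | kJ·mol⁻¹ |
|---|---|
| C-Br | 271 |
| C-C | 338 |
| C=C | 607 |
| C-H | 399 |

Let D be the H-Br bond energy.
Σ(broken) = 1×338 + 6×399 + 1×607 + 1×D = 3339 + D
Σ(formed) = 1×271 + 2×338 + 7×399 = 3740
ΔH = Σ(broken) − Σ(formed) = (3339 + D) − (3740) = −401 + D
Setting this equal to −31 kJ gives D = 370 kJ/mol.

D(H-Br) ≈ 370 kJ/mol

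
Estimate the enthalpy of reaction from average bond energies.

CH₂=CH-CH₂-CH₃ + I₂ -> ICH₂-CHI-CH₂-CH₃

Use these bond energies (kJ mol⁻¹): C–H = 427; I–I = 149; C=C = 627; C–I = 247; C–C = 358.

ΔH ≈ −76 kJ

Bonds broken (reactants):
  C–C: 2 × 358 = 716
  C–H: 8 × 427 = 3416
  C=C: 1 × 627 = 627
  I–I: 1 × 149 = 149
  Σ(broken) = 4908 kJ
Bonds formed (products):
  C–C: 3 × 358 = 1074
  C–H: 8 × 427 = 3416
  C–I: 2 × 247 = 494
  Σ(formed) = 4984 kJ
ΔH = Σ(broken) − Σ(formed) = 4908 − 4984 = −76 kJ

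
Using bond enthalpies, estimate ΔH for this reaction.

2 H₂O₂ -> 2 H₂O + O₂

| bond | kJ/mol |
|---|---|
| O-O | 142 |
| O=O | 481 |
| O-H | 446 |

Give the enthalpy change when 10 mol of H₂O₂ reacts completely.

Bonds broken (reactants):
  O-H: 4 × 446 = 1784
  O-O: 2 × 142 = 284
  Σ(broken) = 2068 kJ
Bonds formed (products):
  O-H: 4 × 446 = 1784
  O=O: 1 × 481 = 481
  Σ(formed) = 2265 kJ
ΔH = Σ(broken) − Σ(formed) = 2068 − 2265 = −197 kJ
For 5× the reaction as written: 5 × (−197) = −985 kJ

ΔH = −985 kJ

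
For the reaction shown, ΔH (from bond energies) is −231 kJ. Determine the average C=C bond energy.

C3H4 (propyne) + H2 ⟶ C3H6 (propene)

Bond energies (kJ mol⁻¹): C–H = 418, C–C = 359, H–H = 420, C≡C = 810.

Let D be the C=C bond energy.
Σ(broken) = 1×810 + 1×359 + 4×418 + 1×420 = 3261
Σ(formed) = 1×359 + 6×418 + 1×D = 2867 + D
ΔH = Σ(broken) − Σ(formed) = (3261) − (2867 + D) = +394 − D
Setting this equal to −231 kJ gives D = 625 kJ/mol.

D(C=C) ≈ 625 kJ/mol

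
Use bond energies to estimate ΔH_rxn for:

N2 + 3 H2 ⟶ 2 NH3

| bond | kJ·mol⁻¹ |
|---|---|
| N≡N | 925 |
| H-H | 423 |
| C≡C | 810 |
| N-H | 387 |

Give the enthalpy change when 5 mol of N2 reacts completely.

Bonds broken (reactants):
  H-H: 3 × 423 = 1269
  N≡N: 1 × 925 = 925
  Σ(broken) = 2194 kJ
Bonds formed (products):
  N-H: 6 × 387 = 2322
  Σ(formed) = 2322 kJ
ΔH = Σ(broken) − Σ(formed) = 2194 − 2322 = −128 kJ
For 5× the reaction as written: 5 × (−128) = −640 kJ

ΔH = −640 kJ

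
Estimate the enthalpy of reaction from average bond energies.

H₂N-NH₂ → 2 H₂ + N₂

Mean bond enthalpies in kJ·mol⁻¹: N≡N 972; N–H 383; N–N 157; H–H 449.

ΔH ≈ −181 kJ

Bonds broken (reactants):
  N–H: 4 × 383 = 1532
  N–N: 1 × 157 = 157
  Σ(broken) = 1689 kJ
Bonds formed (products):
  H–H: 2 × 449 = 898
  N≡N: 1 × 972 = 972
  Σ(formed) = 1870 kJ
ΔH = Σ(broken) − Σ(formed) = 1689 − 1870 = −181 kJ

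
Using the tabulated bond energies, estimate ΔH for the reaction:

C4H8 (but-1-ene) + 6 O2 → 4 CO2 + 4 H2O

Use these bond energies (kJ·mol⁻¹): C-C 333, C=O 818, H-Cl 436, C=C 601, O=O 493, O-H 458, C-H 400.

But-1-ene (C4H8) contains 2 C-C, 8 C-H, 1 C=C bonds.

Bonds broken (reactants):
  C-C: 2 × 333 = 666
  C-H: 8 × 400 = 3200
  C=C: 1 × 601 = 601
  O=O: 6 × 493 = 2958
  Σ(broken) = 7425 kJ
Bonds formed (products):
  C=O: 8 × 818 = 6544
  O-H: 8 × 458 = 3664
  Σ(formed) = 10208 kJ
ΔH = Σ(broken) − Σ(formed) = 7425 − 10208 = −2783 kJ

ΔH ≈ −2783 kJ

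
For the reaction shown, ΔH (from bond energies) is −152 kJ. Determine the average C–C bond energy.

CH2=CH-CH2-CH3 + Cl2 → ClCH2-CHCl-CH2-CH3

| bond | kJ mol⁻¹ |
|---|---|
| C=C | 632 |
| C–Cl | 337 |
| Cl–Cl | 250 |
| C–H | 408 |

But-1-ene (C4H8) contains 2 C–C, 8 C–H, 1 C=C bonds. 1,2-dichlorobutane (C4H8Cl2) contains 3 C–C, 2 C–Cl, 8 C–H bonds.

Let D be the C–C bond energy.
Σ(broken) = 2×D + 8×408 + 1×632 + 1×250 = 4146 + 2D
Σ(formed) = 3×D + 2×337 + 8×408 = 3938 + 3D
ΔH = Σ(broken) − Σ(formed) = (4146 + 2D) − (3938 + 3D) = +208 − D
Setting this equal to −152 kJ gives D = 360 kJ/mol.

D(C–C) ≈ 360 kJ/mol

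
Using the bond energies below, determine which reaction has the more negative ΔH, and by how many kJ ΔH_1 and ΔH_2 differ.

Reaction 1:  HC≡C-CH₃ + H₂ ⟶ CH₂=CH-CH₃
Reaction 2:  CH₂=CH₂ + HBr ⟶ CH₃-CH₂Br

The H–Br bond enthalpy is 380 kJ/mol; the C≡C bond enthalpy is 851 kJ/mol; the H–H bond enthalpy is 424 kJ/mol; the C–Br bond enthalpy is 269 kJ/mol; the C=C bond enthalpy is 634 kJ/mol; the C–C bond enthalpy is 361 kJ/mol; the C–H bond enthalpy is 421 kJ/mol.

Reaction 1:
  Bonds broken (reactants):
    C≡C: 1 × 851 = 851
    C–C: 1 × 361 = 361
    C–H: 4 × 421 = 1684
    H–H: 1 × 424 = 424
    Σ(broken) = 3320 kJ
  Bonds formed (products):
    C–C: 1 × 361 = 361
    C–H: 6 × 421 = 2526
    C=C: 1 × 634 = 634
    Σ(formed) = 3521 kJ
  ΔH_1 = 3320 − 3521 = −201 kJ
Reaction 2:
  Bonds broken (reactants):
    C–H: 4 × 421 = 1684
    C=C: 1 × 634 = 634
    H–Br: 1 × 380 = 380
    Σ(broken) = 2698 kJ
  Bonds formed (products):
    C–Br: 1 × 269 = 269
    C–C: 1 × 361 = 361
    C–H: 5 × 421 = 2105
    Σ(formed) = 2735 kJ
  ΔH_2 = 2698 − 2735 = −37 kJ
ΔH_1 − ΔH_2 = −164 kJ, so reaction 1 has the more negative ΔH; |ΔH_1 − ΔH_2| = 164 kJ.

Reaction 1, by 164 kJ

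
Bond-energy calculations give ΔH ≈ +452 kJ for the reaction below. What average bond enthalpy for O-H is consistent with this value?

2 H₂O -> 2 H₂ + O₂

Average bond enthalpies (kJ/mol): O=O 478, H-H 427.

D(O-H) ≈ 446 kJ/mol

Let D be the O-H bond energy.
Σ(broken) = 4×D = 4D
Σ(formed) = 2×427 + 1×478 = 1332
ΔH = Σ(broken) − Σ(formed) = (4D) − (1332) = −1332 + 4D
Setting this equal to +452 kJ gives 4D = 1784, so D = 446 kJ/mol.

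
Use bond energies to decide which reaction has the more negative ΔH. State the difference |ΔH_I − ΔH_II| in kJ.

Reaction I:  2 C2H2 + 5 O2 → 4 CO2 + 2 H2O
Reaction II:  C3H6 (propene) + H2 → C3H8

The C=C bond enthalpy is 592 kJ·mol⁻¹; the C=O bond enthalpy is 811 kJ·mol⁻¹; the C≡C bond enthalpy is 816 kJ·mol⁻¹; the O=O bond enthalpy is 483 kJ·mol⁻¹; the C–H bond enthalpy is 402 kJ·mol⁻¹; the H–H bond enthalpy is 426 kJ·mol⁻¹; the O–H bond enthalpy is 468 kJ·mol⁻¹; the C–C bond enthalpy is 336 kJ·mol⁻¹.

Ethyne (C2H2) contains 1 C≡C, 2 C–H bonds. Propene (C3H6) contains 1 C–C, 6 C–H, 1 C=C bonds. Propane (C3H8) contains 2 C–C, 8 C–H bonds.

Reaction I, by 2583 kJ

Reaction I:
  Bonds broken (reactants):
    C≡C: 2 × 816 = 1632
    C–H: 4 × 402 = 1608
    O=O: 5 × 483 = 2415
    Σ(broken) = 5655 kJ
  Bonds formed (products):
    C=O: 8 × 811 = 6488
    O–H: 4 × 468 = 1872
    Σ(formed) = 8360 kJ
  ΔH_I = 5655 − 8360 = −2705 kJ
Reaction II:
  Bonds broken (reactants):
    C–C: 1 × 336 = 336
    C–H: 6 × 402 = 2412
    C=C: 1 × 592 = 592
    H–H: 1 × 426 = 426
    Σ(broken) = 3766 kJ
  Bonds formed (products):
    C–C: 2 × 336 = 672
    C–H: 8 × 402 = 3216
    Σ(formed) = 3888 kJ
  ΔH_II = 3766 − 3888 = −122 kJ
ΔH_I − ΔH_II = −2583 kJ, so reaction I has the more negative ΔH; |ΔH_I − ΔH_II| = 2583 kJ.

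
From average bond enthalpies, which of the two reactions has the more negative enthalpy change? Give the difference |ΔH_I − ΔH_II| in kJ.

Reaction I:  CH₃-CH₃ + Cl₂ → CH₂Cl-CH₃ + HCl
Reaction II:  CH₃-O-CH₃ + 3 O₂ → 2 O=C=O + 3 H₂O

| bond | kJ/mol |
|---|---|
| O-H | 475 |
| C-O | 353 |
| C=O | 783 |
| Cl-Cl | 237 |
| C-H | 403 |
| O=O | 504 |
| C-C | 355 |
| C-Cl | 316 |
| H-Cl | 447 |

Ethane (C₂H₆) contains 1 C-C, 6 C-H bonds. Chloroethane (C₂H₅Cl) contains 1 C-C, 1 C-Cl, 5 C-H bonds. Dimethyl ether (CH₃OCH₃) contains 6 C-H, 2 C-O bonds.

Reaction II, by 1223 kJ

Reaction I:
  Bonds broken (reactants):
    C-C: 1 × 355 = 355
    C-H: 6 × 403 = 2418
    Cl-Cl: 1 × 237 = 237
    Σ(broken) = 3010 kJ
  Bonds formed (products):
    C-C: 1 × 355 = 355
    C-Cl: 1 × 316 = 316
    C-H: 5 × 403 = 2015
    H-Cl: 1 × 447 = 447
    Σ(formed) = 3133 kJ
  ΔH_I = 3010 − 3133 = −123 kJ
Reaction II:
  Bonds broken (reactants):
    C-H: 6 × 403 = 2418
    C-O: 2 × 353 = 706
    O=O: 3 × 504 = 1512
    Σ(broken) = 4636 kJ
  Bonds formed (products):
    C=O: 4 × 783 = 3132
    O-H: 6 × 475 = 2850
    Σ(formed) = 5982 kJ
  ΔH_II = 4636 − 5982 = −1346 kJ
ΔH_I − ΔH_II = +1223 kJ, so reaction II has the more negative ΔH; |ΔH_I − ΔH_II| = 1223 kJ.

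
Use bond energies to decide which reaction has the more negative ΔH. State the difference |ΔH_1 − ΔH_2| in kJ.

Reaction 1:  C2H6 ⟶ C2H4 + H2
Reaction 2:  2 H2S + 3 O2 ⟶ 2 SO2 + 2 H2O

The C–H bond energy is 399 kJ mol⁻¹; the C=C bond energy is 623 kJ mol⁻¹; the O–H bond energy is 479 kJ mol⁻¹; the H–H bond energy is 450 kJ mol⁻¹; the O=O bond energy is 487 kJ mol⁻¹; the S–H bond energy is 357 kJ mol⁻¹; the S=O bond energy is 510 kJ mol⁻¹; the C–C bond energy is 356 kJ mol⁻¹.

Reaction 1:
  Bonds broken (reactants):
    C–C: 1 × 356 = 356
    C–H: 6 × 399 = 2394
    Σ(broken) = 2750 kJ
  Bonds formed (products):
    C–H: 4 × 399 = 1596
    C=C: 1 × 623 = 623
    H–H: 1 × 450 = 450
    Σ(formed) = 2669 kJ
  ΔH_1 = 2750 − 2669 = +81 kJ
Reaction 2:
  Bonds broken (reactants):
    O=O: 3 × 487 = 1461
    S–H: 4 × 357 = 1428
    Σ(broken) = 2889 kJ
  Bonds formed (products):
    O–H: 4 × 479 = 1916
    S=O: 4 × 510 = 2040
    Σ(formed) = 3956 kJ
  ΔH_2 = 2889 − 3956 = −1067 kJ
ΔH_1 − ΔH_2 = +1148 kJ, so reaction 2 has the more negative ΔH; |ΔH_1 − ΔH_2| = 1148 kJ.

Reaction 2, by 1148 kJ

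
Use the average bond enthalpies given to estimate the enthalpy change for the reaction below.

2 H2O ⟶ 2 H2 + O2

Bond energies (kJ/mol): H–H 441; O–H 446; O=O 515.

ΔH ≈ +387 kJ

Bonds broken (reactants):
  O–H: 4 × 446 = 1784
  Σ(broken) = 1784 kJ
Bonds formed (products):
  H–H: 2 × 441 = 882
  O=O: 1 × 515 = 515
  Σ(formed) = 1397 kJ
ΔH = Σ(broken) − Σ(formed) = 1784 − 1397 = +387 kJ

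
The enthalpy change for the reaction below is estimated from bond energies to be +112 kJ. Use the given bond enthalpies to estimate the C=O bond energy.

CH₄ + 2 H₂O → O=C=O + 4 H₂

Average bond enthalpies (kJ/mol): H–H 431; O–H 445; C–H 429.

D(C=O) ≈ 830 kJ/mol

Let D be the C=O bond energy.
Σ(broken) = 4×429 + 4×445 = 3496
Σ(formed) = 2×D + 4×431 = 1724 + 2D
ΔH = Σ(broken) − Σ(formed) = (3496) − (1724 + 2D) = +1772 − 2D
Setting this equal to +112 kJ gives 2D = 1660, so D = 830 kJ/mol.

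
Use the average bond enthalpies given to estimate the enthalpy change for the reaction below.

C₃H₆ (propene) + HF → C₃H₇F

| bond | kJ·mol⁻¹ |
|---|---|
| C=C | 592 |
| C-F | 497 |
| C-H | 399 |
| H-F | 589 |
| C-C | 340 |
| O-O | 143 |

Bonds broken (reactants):
  C-C: 1 × 340 = 340
  C-H: 6 × 399 = 2394
  C=C: 1 × 592 = 592
  H-F: 1 × 589 = 589
  Σ(broken) = 3915 kJ
Bonds formed (products):
  C-C: 2 × 340 = 680
  C-F: 1 × 497 = 497
  C-H: 7 × 399 = 2793
  Σ(formed) = 3970 kJ
ΔH = Σ(broken) − Σ(formed) = 3915 − 3970 = −55 kJ

ΔH ≈ −55 kJ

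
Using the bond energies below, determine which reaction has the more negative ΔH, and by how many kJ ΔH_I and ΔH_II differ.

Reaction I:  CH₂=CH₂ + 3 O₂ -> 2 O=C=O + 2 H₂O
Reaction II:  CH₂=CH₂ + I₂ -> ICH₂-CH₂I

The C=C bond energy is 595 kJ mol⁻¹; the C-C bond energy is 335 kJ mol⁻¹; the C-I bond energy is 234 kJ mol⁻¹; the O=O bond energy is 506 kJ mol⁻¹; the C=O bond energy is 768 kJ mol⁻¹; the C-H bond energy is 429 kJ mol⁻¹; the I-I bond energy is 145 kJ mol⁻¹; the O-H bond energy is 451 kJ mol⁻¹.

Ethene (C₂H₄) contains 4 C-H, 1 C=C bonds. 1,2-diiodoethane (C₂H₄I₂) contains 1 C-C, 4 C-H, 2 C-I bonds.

Reaction I, by 984 kJ

Reaction I:
  Bonds broken (reactants):
    C-H: 4 × 429 = 1716
    C=C: 1 × 595 = 595
    O=O: 3 × 506 = 1518
    Σ(broken) = 3829 kJ
  Bonds formed (products):
    C=O: 4 × 768 = 3072
    O-H: 4 × 451 = 1804
    Σ(formed) = 4876 kJ
  ΔH_I = 3829 − 4876 = −1047 kJ
Reaction II:
  Bonds broken (reactants):
    C-H: 4 × 429 = 1716
    C=C: 1 × 595 = 595
    I-I: 1 × 145 = 145
    Σ(broken) = 2456 kJ
  Bonds formed (products):
    C-C: 1 × 335 = 335
    C-H: 4 × 429 = 1716
    C-I: 2 × 234 = 468
    Σ(formed) = 2519 kJ
  ΔH_II = 2456 − 2519 = −63 kJ
ΔH_I − ΔH_II = −984 kJ, so reaction I has the more negative ΔH; |ΔH_I − ΔH_II| = 984 kJ.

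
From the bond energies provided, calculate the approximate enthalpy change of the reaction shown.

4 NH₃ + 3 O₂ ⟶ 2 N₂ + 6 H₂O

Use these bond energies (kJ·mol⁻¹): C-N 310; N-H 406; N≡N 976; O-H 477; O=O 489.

ΔH ≈ −1337 kJ

Bonds broken (reactants):
  N-H: 12 × 406 = 4872
  O=O: 3 × 489 = 1467
  Σ(broken) = 6339 kJ
Bonds formed (products):
  N≡N: 2 × 976 = 1952
  O-H: 12 × 477 = 5724
  Σ(formed) = 7676 kJ
ΔH = Σ(broken) − Σ(formed) = 6339 − 7676 = −1337 kJ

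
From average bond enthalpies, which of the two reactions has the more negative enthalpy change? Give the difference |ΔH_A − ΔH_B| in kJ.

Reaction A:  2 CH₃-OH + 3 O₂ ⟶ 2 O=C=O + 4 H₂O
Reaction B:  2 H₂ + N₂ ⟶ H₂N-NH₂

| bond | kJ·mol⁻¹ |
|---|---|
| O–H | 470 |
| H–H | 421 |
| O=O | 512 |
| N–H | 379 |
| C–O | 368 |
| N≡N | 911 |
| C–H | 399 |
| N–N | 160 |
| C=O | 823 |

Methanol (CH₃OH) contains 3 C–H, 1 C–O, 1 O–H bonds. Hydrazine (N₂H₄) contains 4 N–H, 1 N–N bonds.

Reaction A:
  Bonds broken (reactants):
    C–H: 6 × 399 = 2394
    C–O: 2 × 368 = 736
    O–H: 2 × 470 = 940
    O=O: 3 × 512 = 1536
    Σ(broken) = 5606 kJ
  Bonds formed (products):
    C=O: 4 × 823 = 3292
    O–H: 8 × 470 = 3760
    Σ(formed) = 7052 kJ
  ΔH_A = 5606 − 7052 = −1446 kJ
Reaction B:
  Bonds broken (reactants):
    H–H: 2 × 421 = 842
    N≡N: 1 × 911 = 911
    Σ(broken) = 1753 kJ
  Bonds formed (products):
    N–H: 4 × 379 = 1516
    N–N: 1 × 160 = 160
    Σ(formed) = 1676 kJ
  ΔH_B = 1753 − 1676 = +77 kJ
ΔH_A − ΔH_B = −1523 kJ, so reaction A has the more negative ΔH; |ΔH_A − ΔH_B| = 1523 kJ.

Reaction A, by 1523 kJ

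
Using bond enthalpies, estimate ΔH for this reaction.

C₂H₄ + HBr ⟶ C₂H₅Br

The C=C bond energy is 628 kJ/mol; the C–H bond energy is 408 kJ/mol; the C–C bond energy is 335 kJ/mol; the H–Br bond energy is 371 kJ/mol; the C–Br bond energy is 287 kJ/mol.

ΔH ≈ −31 kJ

Bonds broken (reactants):
  C–H: 4 × 408 = 1632
  C=C: 1 × 628 = 628
  H–Br: 1 × 371 = 371
  Σ(broken) = 2631 kJ
Bonds formed (products):
  C–Br: 1 × 287 = 287
  C–C: 1 × 335 = 335
  C–H: 5 × 408 = 2040
  Σ(formed) = 2662 kJ
ΔH = Σ(broken) − Σ(formed) = 2631 − 2662 = −31 kJ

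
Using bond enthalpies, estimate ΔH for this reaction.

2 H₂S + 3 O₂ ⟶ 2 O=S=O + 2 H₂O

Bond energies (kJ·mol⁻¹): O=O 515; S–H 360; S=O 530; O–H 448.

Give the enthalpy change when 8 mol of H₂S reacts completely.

Bonds broken (reactants):
  O=O: 3 × 515 = 1545
  S–H: 4 × 360 = 1440
  Σ(broken) = 2985 kJ
Bonds formed (products):
  O–H: 4 × 448 = 1792
  S=O: 4 × 530 = 2120
  Σ(formed) = 3912 kJ
ΔH = Σ(broken) − Σ(formed) = 2985 − 3912 = −927 kJ
For 4× the reaction as written: 4 × (−927) = −3708 kJ

ΔH = −3708 kJ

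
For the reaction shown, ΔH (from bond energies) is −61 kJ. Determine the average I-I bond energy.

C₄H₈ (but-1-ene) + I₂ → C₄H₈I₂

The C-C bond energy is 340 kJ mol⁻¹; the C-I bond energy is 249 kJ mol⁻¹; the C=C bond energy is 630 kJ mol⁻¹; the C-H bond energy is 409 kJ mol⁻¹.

D(I-I) ≈ 147 kJ/mol

Let D be the I-I bond energy.
Σ(broken) = 2×340 + 8×409 + 1×630 + 1×D = 4582 + D
Σ(formed) = 3×340 + 8×409 + 2×249 = 4790
ΔH = Σ(broken) − Σ(formed) = (4582 + D) − (4790) = −208 + D
Setting this equal to −61 kJ gives D = 147 kJ/mol.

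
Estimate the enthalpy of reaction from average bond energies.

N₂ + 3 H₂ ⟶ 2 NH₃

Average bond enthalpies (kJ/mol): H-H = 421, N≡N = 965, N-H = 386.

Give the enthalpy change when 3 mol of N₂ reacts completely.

Bonds broken (reactants):
  H-H: 3 × 421 = 1263
  N≡N: 1 × 965 = 965
  Σ(broken) = 2228 kJ
Bonds formed (products):
  N-H: 6 × 386 = 2316
  Σ(formed) = 2316 kJ
ΔH = Σ(broken) − Σ(formed) = 2228 − 2316 = −88 kJ
For 3× the reaction as written: 3 × (−88) = −264 kJ

ΔH = −264 kJ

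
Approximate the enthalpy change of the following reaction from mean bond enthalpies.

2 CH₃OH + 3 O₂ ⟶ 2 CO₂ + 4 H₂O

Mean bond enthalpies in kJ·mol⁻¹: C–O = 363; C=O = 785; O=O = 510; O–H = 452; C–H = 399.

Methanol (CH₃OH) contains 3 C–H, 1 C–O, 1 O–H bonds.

Bonds broken (reactants):
  C–H: 6 × 399 = 2394
  C–O: 2 × 363 = 726
  O–H: 2 × 452 = 904
  O=O: 3 × 510 = 1530
  Σ(broken) = 5554 kJ
Bonds formed (products):
  C=O: 4 × 785 = 3140
  O–H: 8 × 452 = 3616
  Σ(formed) = 6756 kJ
ΔH = Σ(broken) − Σ(formed) = 5554 − 6756 = −1202 kJ

ΔH ≈ −1202 kJ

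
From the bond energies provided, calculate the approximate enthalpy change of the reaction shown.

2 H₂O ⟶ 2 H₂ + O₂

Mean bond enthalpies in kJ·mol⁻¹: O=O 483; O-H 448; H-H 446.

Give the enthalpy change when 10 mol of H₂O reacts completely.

Bonds broken (reactants):
  O-H: 4 × 448 = 1792
  Σ(broken) = 1792 kJ
Bonds formed (products):
  H-H: 2 × 446 = 892
  O=O: 1 × 483 = 483
  Σ(formed) = 1375 kJ
ΔH = Σ(broken) − Σ(formed) = 1792 − 1375 = +417 kJ
For 5× the reaction as written: 5 × (+417) = +2085 kJ

ΔH = +2085 kJ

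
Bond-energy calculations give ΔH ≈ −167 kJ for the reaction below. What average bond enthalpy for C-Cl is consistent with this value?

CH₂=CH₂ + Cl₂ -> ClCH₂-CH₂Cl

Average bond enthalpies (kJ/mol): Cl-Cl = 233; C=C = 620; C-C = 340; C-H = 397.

Let D be the C-Cl bond energy.
Σ(broken) = 4×397 + 1×620 + 1×233 = 2441
Σ(formed) = 1×340 + 2×D + 4×397 = 1928 + 2D
ΔH = Σ(broken) − Σ(formed) = (2441) − (1928 + 2D) = +513 − 2D
Setting this equal to −167 kJ gives 2D = 680, so D = 340 kJ/mol.

D(C-Cl) ≈ 340 kJ/mol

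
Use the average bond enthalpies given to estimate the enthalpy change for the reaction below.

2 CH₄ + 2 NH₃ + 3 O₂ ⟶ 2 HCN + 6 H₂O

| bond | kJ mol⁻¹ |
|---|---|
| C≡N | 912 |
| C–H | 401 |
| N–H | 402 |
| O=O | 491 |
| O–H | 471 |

Bonds broken (reactants):
  C–H: 8 × 401 = 3208
  N–H: 6 × 402 = 2412
  O=O: 3 × 491 = 1473
  Σ(broken) = 7093 kJ
Bonds formed (products):
  C≡N: 2 × 912 = 1824
  C–H: 2 × 401 = 802
  O–H: 12 × 471 = 5652
  Σ(formed) = 8278 kJ
ΔH = Σ(broken) − Σ(formed) = 7093 − 8278 = −1185 kJ

ΔH ≈ −1185 kJ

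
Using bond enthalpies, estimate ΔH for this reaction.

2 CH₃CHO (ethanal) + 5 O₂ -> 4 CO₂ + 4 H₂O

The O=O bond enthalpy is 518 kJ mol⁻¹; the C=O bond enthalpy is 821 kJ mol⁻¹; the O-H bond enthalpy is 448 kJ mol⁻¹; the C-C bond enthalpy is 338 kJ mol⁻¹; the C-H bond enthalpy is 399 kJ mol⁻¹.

Bonds broken (reactants):
  C-C: 2 × 338 = 676
  C-H: 8 × 399 = 3192
  C=O: 2 × 821 = 1642
  O=O: 5 × 518 = 2590
  Σ(broken) = 8100 kJ
Bonds formed (products):
  C=O: 8 × 821 = 6568
  O-H: 8 × 448 = 3584
  Σ(formed) = 10152 kJ
ΔH = Σ(broken) − Σ(formed) = 8100 − 10152 = −2052 kJ

ΔH ≈ −2052 kJ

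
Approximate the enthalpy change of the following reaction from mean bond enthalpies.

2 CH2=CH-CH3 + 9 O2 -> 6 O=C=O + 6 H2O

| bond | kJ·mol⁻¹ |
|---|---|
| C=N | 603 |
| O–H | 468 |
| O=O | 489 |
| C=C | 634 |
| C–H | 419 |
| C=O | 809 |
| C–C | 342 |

ΔH ≈ −3943 kJ

Bonds broken (reactants):
  C–C: 2 × 342 = 684
  C–H: 12 × 419 = 5028
  C=C: 2 × 634 = 1268
  O=O: 9 × 489 = 4401
  Σ(broken) = 11381 kJ
Bonds formed (products):
  C=O: 12 × 809 = 9708
  O–H: 12 × 468 = 5616
  Σ(formed) = 15324 kJ
ΔH = Σ(broken) − Σ(formed) = 11381 − 15324 = −3943 kJ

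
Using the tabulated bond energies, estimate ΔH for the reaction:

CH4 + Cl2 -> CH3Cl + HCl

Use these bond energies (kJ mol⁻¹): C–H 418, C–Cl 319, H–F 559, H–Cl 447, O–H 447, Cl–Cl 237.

ΔH ≈ −111 kJ

Bonds broken (reactants):
  C–H: 4 × 418 = 1672
  Cl–Cl: 1 × 237 = 237
  Σ(broken) = 1909 kJ
Bonds formed (products):
  C–Cl: 1 × 319 = 319
  C–H: 3 × 418 = 1254
  H–Cl: 1 × 447 = 447
  Σ(formed) = 2020 kJ
ΔH = Σ(broken) − Σ(formed) = 1909 − 2020 = −111 kJ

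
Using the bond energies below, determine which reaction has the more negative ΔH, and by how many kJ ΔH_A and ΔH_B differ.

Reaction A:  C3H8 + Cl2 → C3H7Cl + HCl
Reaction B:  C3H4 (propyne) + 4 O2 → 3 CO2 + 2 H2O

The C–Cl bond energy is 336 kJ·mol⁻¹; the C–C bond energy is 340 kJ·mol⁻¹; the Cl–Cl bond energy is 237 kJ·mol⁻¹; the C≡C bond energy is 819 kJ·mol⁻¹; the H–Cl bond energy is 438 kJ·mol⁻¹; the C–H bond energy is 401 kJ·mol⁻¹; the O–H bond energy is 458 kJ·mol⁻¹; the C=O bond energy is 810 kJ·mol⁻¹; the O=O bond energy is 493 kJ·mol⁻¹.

Reaction A:
  Bonds broken (reactants):
    C–C: 2 × 340 = 680
    C–H: 8 × 401 = 3208
    Cl–Cl: 1 × 237 = 237
    Σ(broken) = 4125 kJ
  Bonds formed (products):
    C–C: 2 × 340 = 680
    C–Cl: 1 × 336 = 336
    C–H: 7 × 401 = 2807
    H–Cl: 1 × 438 = 438
    Σ(formed) = 4261 kJ
  ΔH_A = 4125 − 4261 = −136 kJ
Reaction B:
  Bonds broken (reactants):
    C≡C: 1 × 819 = 819
    C–C: 1 × 340 = 340
    C–H: 4 × 401 = 1604
    O=O: 4 × 493 = 1972
    Σ(broken) = 4735 kJ
  Bonds formed (products):
    C=O: 6 × 810 = 4860
    O–H: 4 × 458 = 1832
    Σ(formed) = 6692 kJ
  ΔH_B = 4735 − 6692 = −1957 kJ
ΔH_A − ΔH_B = +1821 kJ, so reaction B has the more negative ΔH; |ΔH_A − ΔH_B| = 1821 kJ.

Reaction B, by 1821 kJ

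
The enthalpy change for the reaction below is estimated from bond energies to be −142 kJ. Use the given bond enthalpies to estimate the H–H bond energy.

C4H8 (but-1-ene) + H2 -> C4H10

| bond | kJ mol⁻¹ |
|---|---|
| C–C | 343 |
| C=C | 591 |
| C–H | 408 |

D(H–H) ≈ 426 kJ/mol

Let D be the H–H bond energy.
Σ(broken) = 2×343 + 8×408 + 1×591 + 1×D = 4541 + D
Σ(formed) = 3×343 + 10×408 = 5109
ΔH = Σ(broken) − Σ(formed) = (4541 + D) − (5109) = −568 + D
Setting this equal to −142 kJ gives D = 426 kJ/mol.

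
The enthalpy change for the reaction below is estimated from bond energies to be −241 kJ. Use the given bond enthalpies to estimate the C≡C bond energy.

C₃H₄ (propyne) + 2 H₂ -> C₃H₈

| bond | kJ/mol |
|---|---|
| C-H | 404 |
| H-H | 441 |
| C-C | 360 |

D(C≡C) ≈ 853 kJ/mol

Let D be the C≡C bond energy.
Σ(broken) = 1×D + 1×360 + 4×404 + 2×441 = 2858 + D
Σ(formed) = 2×360 + 8×404 = 3952
ΔH = Σ(broken) − Σ(formed) = (2858 + D) − (3952) = −1094 + D
Setting this equal to −241 kJ gives D = 853 kJ/mol.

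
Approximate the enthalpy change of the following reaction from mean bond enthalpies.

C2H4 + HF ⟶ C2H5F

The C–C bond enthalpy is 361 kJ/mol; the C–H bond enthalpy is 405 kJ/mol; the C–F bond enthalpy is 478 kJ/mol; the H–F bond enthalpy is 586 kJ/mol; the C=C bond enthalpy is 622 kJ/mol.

Bonds broken (reactants):
  C–H: 4 × 405 = 1620
  C=C: 1 × 622 = 622
  H–F: 1 × 586 = 586
  Σ(broken) = 2828 kJ
Bonds formed (products):
  C–C: 1 × 361 = 361
  C–F: 1 × 478 = 478
  C–H: 5 × 405 = 2025
  Σ(formed) = 2864 kJ
ΔH = Σ(broken) − Σ(formed) = 2828 − 2864 = −36 kJ

ΔH ≈ −36 kJ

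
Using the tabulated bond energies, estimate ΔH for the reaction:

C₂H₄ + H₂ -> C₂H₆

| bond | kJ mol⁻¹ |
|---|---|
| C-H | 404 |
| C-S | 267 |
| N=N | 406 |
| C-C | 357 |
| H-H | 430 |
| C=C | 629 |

ΔH ≈ −106 kJ

Bonds broken (reactants):
  C-H: 4 × 404 = 1616
  C=C: 1 × 629 = 629
  H-H: 1 × 430 = 430
  Σ(broken) = 2675 kJ
Bonds formed (products):
  C-C: 1 × 357 = 357
  C-H: 6 × 404 = 2424
  Σ(formed) = 2781 kJ
ΔH = Σ(broken) − Σ(formed) = 2675 − 2781 = −106 kJ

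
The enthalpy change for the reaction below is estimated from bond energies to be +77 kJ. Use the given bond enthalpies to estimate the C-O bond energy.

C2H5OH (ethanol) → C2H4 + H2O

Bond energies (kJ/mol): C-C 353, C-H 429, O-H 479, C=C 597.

Let D be the C-O bond energy.
Σ(broken) = 1×353 + 5×429 + 1×D + 1×479 = 2977 + D
Σ(formed) = 4×429 + 1×597 + 2×479 = 3271
ΔH = Σ(broken) − Σ(formed) = (2977 + D) − (3271) = −294 + D
Setting this equal to +77 kJ gives D = 371 kJ/mol.

D(C-O) ≈ 371 kJ/mol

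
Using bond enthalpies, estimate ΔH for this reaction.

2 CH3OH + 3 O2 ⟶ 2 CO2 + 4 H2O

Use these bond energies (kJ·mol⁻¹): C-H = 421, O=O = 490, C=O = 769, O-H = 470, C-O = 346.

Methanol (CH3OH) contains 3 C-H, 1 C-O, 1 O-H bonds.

Bonds broken (reactants):
  C-H: 6 × 421 = 2526
  C-O: 2 × 346 = 692
  O-H: 2 × 470 = 940
  O=O: 3 × 490 = 1470
  Σ(broken) = 5628 kJ
Bonds formed (products):
  C=O: 4 × 769 = 3076
  O-H: 8 × 470 = 3760
  Σ(formed) = 6836 kJ
ΔH = Σ(broken) − Σ(formed) = 5628 − 6836 = −1208 kJ

ΔH ≈ −1208 kJ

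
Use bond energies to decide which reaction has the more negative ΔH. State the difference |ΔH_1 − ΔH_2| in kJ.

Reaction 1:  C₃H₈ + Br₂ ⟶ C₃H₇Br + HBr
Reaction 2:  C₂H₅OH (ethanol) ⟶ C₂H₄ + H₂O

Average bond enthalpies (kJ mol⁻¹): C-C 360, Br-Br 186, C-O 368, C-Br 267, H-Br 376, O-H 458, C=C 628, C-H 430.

Reaction 1:
  Bonds broken (reactants):
    Br-Br: 1 × 186 = 186
    C-C: 2 × 360 = 720
    C-H: 8 × 430 = 3440
    Σ(broken) = 4346 kJ
  Bonds formed (products):
    C-Br: 1 × 267 = 267
    C-C: 2 × 360 = 720
    C-H: 7 × 430 = 3010
    H-Br: 1 × 376 = 376
    Σ(formed) = 4373 kJ
  ΔH_1 = 4346 − 4373 = −27 kJ
Reaction 2:
  Bonds broken (reactants):
    C-C: 1 × 360 = 360
    C-H: 5 × 430 = 2150
    C-O: 1 × 368 = 368
    O-H: 1 × 458 = 458
    Σ(broken) = 3336 kJ
  Bonds formed (products):
    C-H: 4 × 430 = 1720
    C=C: 1 × 628 = 628
    O-H: 2 × 458 = 916
    Σ(formed) = 3264 kJ
  ΔH_2 = 3336 − 3264 = +72 kJ
ΔH_1 − ΔH_2 = −99 kJ, so reaction 1 has the more negative ΔH; |ΔH_1 − ΔH_2| = 99 kJ.

Reaction 1, by 99 kJ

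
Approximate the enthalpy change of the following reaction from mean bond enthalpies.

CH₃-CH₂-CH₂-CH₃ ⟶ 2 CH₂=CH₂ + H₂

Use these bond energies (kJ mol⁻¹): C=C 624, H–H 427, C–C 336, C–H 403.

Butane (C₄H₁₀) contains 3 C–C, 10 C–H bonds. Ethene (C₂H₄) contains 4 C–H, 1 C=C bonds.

ΔH ≈ +139 kJ

Bonds broken (reactants):
  C–C: 3 × 336 = 1008
  C–H: 10 × 403 = 4030
  Σ(broken) = 5038 kJ
Bonds formed (products):
  C–H: 8 × 403 = 3224
  C=C: 2 × 624 = 1248
  H–H: 1 × 427 = 427
  Σ(formed) = 4899 kJ
ΔH = Σ(broken) − Σ(formed) = 5038 − 4899 = +139 kJ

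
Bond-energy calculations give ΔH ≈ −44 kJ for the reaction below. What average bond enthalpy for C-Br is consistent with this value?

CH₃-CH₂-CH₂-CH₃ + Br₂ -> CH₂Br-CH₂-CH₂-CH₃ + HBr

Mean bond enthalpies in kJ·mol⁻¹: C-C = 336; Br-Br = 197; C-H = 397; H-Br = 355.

Let D be the C-Br bond energy.
Σ(broken) = 1×197 + 3×336 + 10×397 = 5175
Σ(formed) = 1×D + 3×336 + 9×397 + 1×355 = 4936 + D
ΔH = Σ(broken) − Σ(formed) = (5175) − (4936 + D) = +239 − D
Setting this equal to −44 kJ gives D = 283 kJ/mol.

D(C-Br) ≈ 283 kJ/mol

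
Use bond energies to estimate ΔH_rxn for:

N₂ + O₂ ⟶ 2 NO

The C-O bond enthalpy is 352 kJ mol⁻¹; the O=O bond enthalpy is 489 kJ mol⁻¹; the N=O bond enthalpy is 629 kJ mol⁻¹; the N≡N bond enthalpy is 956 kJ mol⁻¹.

Bonds broken (reactants):
  N≡N: 1 × 956 = 956
  O=O: 1 × 489 = 489
  Σ(broken) = 1445 kJ
Bonds formed (products):
  N=O: 2 × 629 = 1258
  Σ(formed) = 1258 kJ
ΔH = Σ(broken) − Σ(formed) = 1445 − 1258 = +187 kJ

ΔH ≈ +187 kJ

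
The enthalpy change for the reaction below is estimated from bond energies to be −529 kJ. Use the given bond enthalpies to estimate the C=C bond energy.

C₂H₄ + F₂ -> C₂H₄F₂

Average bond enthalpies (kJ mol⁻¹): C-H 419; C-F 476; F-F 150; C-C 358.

D(C=C) ≈ 631 kJ/mol

Let D be the C=C bond energy.
Σ(broken) = 4×419 + 1×D + 1×150 = 1826 + D
Σ(formed) = 1×358 + 2×476 + 4×419 = 2986
ΔH = Σ(broken) − Σ(formed) = (1826 + D) − (2986) = −1160 + D
Setting this equal to −529 kJ gives D = 631 kJ/mol.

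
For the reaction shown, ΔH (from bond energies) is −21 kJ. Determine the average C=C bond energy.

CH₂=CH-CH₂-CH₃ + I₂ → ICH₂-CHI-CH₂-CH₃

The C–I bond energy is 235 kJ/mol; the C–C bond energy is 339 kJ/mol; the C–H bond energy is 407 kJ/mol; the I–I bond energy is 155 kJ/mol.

Let D be the C=C bond energy.
Σ(broken) = 2×339 + 8×407 + 1×D + 1×155 = 4089 + D
Σ(formed) = 3×339 + 8×407 + 2×235 = 4743
ΔH = Σ(broken) − Σ(formed) = (4089 + D) − (4743) = −654 + D
Setting this equal to −21 kJ gives D = 633 kJ/mol.

D(C=C) ≈ 633 kJ/mol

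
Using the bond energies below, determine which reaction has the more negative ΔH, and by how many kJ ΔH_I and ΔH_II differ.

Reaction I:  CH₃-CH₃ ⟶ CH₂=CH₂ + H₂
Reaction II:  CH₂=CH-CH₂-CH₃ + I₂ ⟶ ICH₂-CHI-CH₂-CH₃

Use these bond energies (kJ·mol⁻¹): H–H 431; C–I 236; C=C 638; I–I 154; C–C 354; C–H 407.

Reaction I:
  Bonds broken (reactants):
    C–C: 1 × 354 = 354
    C–H: 6 × 407 = 2442
    Σ(broken) = 2796 kJ
  Bonds formed (products):
    C–H: 4 × 407 = 1628
    C=C: 1 × 638 = 638
    H–H: 1 × 431 = 431
    Σ(formed) = 2697 kJ
  ΔH_I = 2796 − 2697 = +99 kJ
Reaction II:
  Bonds broken (reactants):
    C–C: 2 × 354 = 708
    C–H: 8 × 407 = 3256
    C=C: 1 × 638 = 638
    I–I: 1 × 154 = 154
    Σ(broken) = 4756 kJ
  Bonds formed (products):
    C–C: 3 × 354 = 1062
    C–H: 8 × 407 = 3256
    C–I: 2 × 236 = 472
    Σ(formed) = 4790 kJ
  ΔH_II = 4756 − 4790 = −34 kJ
ΔH_I − ΔH_II = +133 kJ, so reaction II has the more negative ΔH; |ΔH_I − ΔH_II| = 133 kJ.

Reaction II, by 133 kJ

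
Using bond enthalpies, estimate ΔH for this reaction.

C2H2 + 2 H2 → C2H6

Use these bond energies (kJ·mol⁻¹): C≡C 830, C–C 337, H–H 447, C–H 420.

ΔH ≈ −293 kJ

Bonds broken (reactants):
  C≡C: 1 × 830 = 830
  C–H: 2 × 420 = 840
  H–H: 2 × 447 = 894
  Σ(broken) = 2564 kJ
Bonds formed (products):
  C–C: 1 × 337 = 337
  C–H: 6 × 420 = 2520
  Σ(formed) = 2857 kJ
ΔH = Σ(broken) − Σ(formed) = 2564 − 2857 = −293 kJ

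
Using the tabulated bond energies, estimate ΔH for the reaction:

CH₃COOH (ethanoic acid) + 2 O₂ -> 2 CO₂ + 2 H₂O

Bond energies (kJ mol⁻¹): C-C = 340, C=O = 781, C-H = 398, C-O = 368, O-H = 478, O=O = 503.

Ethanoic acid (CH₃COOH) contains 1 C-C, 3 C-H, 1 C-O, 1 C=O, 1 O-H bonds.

Bonds broken (reactants):
  C-C: 1 × 340 = 340
  C-H: 3 × 398 = 1194
  C-O: 1 × 368 = 368
  C=O: 1 × 781 = 781
  O-H: 1 × 478 = 478
  O=O: 2 × 503 = 1006
  Σ(broken) = 4167 kJ
Bonds formed (products):
  C=O: 4 × 781 = 3124
  O-H: 4 × 478 = 1912
  Σ(formed) = 5036 kJ
ΔH = Σ(broken) − Σ(formed) = 4167 − 5036 = −869 kJ

ΔH ≈ −869 kJ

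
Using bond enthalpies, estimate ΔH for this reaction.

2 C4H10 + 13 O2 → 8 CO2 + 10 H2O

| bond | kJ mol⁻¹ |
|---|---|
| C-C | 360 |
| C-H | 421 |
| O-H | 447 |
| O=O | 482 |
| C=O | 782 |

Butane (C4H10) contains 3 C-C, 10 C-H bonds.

Bonds broken (reactants):
  C-C: 6 × 360 = 2160
  C-H: 20 × 421 = 8420
  O=O: 13 × 482 = 6266
  Σ(broken) = 16846 kJ
Bonds formed (products):
  C=O: 16 × 782 = 12512
  O-H: 20 × 447 = 8940
  Σ(formed) = 21452 kJ
ΔH = Σ(broken) − Σ(formed) = 16846 − 21452 = −4606 kJ

ΔH ≈ −4606 kJ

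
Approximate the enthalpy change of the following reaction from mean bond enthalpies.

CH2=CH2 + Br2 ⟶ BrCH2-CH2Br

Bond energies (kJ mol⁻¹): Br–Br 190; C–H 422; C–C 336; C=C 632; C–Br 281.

Bonds broken (reactants):
  Br–Br: 1 × 190 = 190
  C–H: 4 × 422 = 1688
  C=C: 1 × 632 = 632
  Σ(broken) = 2510 kJ
Bonds formed (products):
  C–Br: 2 × 281 = 562
  C–C: 1 × 336 = 336
  C–H: 4 × 422 = 1688
  Σ(formed) = 2586 kJ
ΔH = Σ(broken) − Σ(formed) = 2510 − 2586 = −76 kJ

ΔH ≈ −76 kJ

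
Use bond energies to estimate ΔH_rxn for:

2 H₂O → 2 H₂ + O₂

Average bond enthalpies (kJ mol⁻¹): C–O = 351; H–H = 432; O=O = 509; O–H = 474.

Bonds broken (reactants):
  O–H: 4 × 474 = 1896
  Σ(broken) = 1896 kJ
Bonds formed (products):
  H–H: 2 × 432 = 864
  O=O: 1 × 509 = 509
  Σ(formed) = 1373 kJ
ΔH = Σ(broken) − Σ(formed) = 1896 − 1373 = +523 kJ

ΔH ≈ +523 kJ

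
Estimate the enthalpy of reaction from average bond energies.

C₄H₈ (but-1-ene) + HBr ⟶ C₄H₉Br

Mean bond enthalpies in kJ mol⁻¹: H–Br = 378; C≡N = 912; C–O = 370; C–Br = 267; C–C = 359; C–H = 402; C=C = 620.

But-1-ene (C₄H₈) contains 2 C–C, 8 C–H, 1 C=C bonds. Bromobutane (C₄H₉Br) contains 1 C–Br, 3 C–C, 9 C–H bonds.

Bonds broken (reactants):
  C–C: 2 × 359 = 718
  C–H: 8 × 402 = 3216
  C=C: 1 × 620 = 620
  H–Br: 1 × 378 = 378
  Σ(broken) = 4932 kJ
Bonds formed (products):
  C–Br: 1 × 267 = 267
  C–C: 3 × 359 = 1077
  C–H: 9 × 402 = 3618
  Σ(formed) = 4962 kJ
ΔH = Σ(broken) − Σ(formed) = 4932 − 4962 = −30 kJ

ΔH ≈ −30 kJ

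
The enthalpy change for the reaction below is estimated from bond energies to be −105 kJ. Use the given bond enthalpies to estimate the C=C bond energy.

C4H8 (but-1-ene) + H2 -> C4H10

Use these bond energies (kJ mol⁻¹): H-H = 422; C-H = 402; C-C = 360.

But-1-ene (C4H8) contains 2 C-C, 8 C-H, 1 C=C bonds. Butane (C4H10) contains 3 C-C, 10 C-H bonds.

Let D be the C=C bond energy.
Σ(broken) = 2×360 + 8×402 + 1×D + 1×422 = 4358 + D
Σ(formed) = 3×360 + 10×402 = 5100
ΔH = Σ(broken) − Σ(formed) = (4358 + D) − (5100) = −742 + D
Setting this equal to −105 kJ gives D = 637 kJ/mol.

D(C=C) ≈ 637 kJ/mol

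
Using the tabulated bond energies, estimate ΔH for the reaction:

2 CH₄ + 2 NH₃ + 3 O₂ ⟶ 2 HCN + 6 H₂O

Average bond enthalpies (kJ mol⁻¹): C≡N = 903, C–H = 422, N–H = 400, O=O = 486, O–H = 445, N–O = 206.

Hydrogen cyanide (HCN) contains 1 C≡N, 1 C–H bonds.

Bonds broken (reactants):
  C–H: 8 × 422 = 3376
  N–H: 6 × 400 = 2400
  O=O: 3 × 486 = 1458
  Σ(broken) = 7234 kJ
Bonds formed (products):
  C≡N: 2 × 903 = 1806
  C–H: 2 × 422 = 844
  O–H: 12 × 445 = 5340
  Σ(formed) = 7990 kJ
ΔH = Σ(broken) − Σ(formed) = 7234 − 7990 = −756 kJ

ΔH ≈ −756 kJ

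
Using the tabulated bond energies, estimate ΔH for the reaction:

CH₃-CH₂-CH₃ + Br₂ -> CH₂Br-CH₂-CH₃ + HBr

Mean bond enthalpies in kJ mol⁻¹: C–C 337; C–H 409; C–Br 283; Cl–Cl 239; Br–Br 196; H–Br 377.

ΔH ≈ −55 kJ

Bonds broken (reactants):
  Br–Br: 1 × 196 = 196
  C–C: 2 × 337 = 674
  C–H: 8 × 409 = 3272
  Σ(broken) = 4142 kJ
Bonds formed (products):
  C–Br: 1 × 283 = 283
  C–C: 2 × 337 = 674
  C–H: 7 × 409 = 2863
  H–Br: 1 × 377 = 377
  Σ(formed) = 4197 kJ
ΔH = Σ(broken) − Σ(formed) = 4142 − 4197 = −55 kJ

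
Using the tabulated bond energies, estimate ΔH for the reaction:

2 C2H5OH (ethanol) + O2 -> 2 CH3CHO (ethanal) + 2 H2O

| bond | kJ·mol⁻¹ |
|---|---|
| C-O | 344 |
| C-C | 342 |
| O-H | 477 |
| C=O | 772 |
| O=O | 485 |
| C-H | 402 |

ΔH ≈ −521 kJ

Bonds broken (reactants):
  C-C: 2 × 342 = 684
  C-H: 10 × 402 = 4020
  C-O: 2 × 344 = 688
  O-H: 2 × 477 = 954
  O=O: 1 × 485 = 485
  Σ(broken) = 6831 kJ
Bonds formed (products):
  C-C: 2 × 342 = 684
  C-H: 8 × 402 = 3216
  C=O: 2 × 772 = 1544
  O-H: 4 × 477 = 1908
  Σ(formed) = 7352 kJ
ΔH = Σ(broken) − Σ(formed) = 6831 − 7352 = −521 kJ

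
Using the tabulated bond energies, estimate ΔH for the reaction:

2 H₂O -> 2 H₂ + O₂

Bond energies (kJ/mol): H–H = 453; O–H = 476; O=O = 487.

ΔH ≈ +511 kJ

Bonds broken (reactants):
  O–H: 4 × 476 = 1904
  Σ(broken) = 1904 kJ
Bonds formed (products):
  H–H: 2 × 453 = 906
  O=O: 1 × 487 = 487
  Σ(formed) = 1393 kJ
ΔH = Σ(broken) − Σ(formed) = 1904 − 1393 = +511 kJ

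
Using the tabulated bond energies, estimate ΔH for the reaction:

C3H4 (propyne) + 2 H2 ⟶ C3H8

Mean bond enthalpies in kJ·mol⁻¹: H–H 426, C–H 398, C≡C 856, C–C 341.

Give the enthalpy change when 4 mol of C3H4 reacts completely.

Bonds broken (reactants):
  C≡C: 1 × 856 = 856
  C–C: 1 × 341 = 341
  C–H: 4 × 398 = 1592
  H–H: 2 × 426 = 852
  Σ(broken) = 3641 kJ
Bonds formed (products):
  C–C: 2 × 341 = 682
  C–H: 8 × 398 = 3184
  Σ(formed) = 3866 kJ
ΔH = Σ(broken) − Σ(formed) = 3641 − 3866 = −225 kJ
For 4× the reaction as written: 4 × (−225) = −900 kJ

ΔH = −900 kJ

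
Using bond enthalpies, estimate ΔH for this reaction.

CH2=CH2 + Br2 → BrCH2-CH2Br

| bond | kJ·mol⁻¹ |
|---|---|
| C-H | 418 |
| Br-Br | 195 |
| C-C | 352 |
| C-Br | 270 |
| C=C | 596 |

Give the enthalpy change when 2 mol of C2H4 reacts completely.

Bonds broken (reactants):
  Br-Br: 1 × 195 = 195
  C-H: 4 × 418 = 1672
  C=C: 1 × 596 = 596
  Σ(broken) = 2463 kJ
Bonds formed (products):
  C-Br: 2 × 270 = 540
  C-C: 1 × 352 = 352
  C-H: 4 × 418 = 1672
  Σ(formed) = 2564 kJ
ΔH = Σ(broken) − Σ(formed) = 2463 − 2564 = −101 kJ
For 2× the reaction as written: 2 × (−101) = −202 kJ

ΔH = −202 kJ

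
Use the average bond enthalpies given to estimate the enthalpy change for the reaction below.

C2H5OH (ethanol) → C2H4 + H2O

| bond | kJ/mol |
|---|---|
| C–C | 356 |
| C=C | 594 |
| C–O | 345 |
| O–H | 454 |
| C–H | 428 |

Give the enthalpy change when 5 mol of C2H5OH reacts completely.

Bonds broken (reactants):
  C–C: 1 × 356 = 356
  C–H: 5 × 428 = 2140
  C–O: 1 × 345 = 345
  O–H: 1 × 454 = 454
  Σ(broken) = 3295 kJ
Bonds formed (products):
  C–H: 4 × 428 = 1712
  C=C: 1 × 594 = 594
  O–H: 2 × 454 = 908
  Σ(formed) = 3214 kJ
ΔH = Σ(broken) − Σ(formed) = 3295 − 3214 = +81 kJ
For 5× the reaction as written: 5 × (+81) = +405 kJ

ΔH = +405 kJ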